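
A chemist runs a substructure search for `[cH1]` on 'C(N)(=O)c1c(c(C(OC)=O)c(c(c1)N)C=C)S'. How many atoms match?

1

The query [cH1] means: aromatic carbon bearing exactly one hydrogen.
Check the 17 heavy atoms by environment: 5× c (aromatic, H0) → no; 1× c (aromatic, H1) → match; 1× S (H1) → no; 2× C (H0) → no; 3× O (H0) → no; 1× C (H3) → no; 2× N (H2) → no; 1× C (H1) → no; 1× C (H2) → no.
That gives 1 matching atom.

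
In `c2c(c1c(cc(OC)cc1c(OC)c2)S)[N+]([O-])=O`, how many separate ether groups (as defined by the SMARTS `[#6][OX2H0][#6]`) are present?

2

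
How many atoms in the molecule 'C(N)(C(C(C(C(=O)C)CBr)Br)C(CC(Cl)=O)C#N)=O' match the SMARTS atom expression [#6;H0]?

4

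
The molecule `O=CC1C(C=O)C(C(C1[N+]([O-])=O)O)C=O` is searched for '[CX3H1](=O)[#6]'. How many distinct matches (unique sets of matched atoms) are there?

3

[CX3H1](=O)[#6] is the SMARTS for an aldehyde: an sp2 carbon with one H, double-bonded to O and single-bonded to carbon.
The molecule carries 3 separate instances of an aldehyde (-CHO) meeting every constraint; each maps to a distinct set of atoms, giving 3 matches.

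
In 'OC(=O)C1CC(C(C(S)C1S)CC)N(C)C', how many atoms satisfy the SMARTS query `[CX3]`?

Check the 16 heavy atoms by environment: 10× C (X4) → no; 2× S (X2) → no; 1× N (X3) → no; 1× C (X3) → match; 1× O (X1) → no; 1× O (X2) → no.
That gives 1 matching atom.

1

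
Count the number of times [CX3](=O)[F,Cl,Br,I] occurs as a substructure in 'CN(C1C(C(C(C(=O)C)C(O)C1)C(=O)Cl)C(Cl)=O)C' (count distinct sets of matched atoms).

2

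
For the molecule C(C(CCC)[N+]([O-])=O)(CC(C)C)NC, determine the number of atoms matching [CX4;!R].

10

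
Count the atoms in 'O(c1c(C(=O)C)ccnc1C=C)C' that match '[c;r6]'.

5

Check the 13 heavy atoms by environment: 1× n (aromatic, in 6-ring) → no; 5× c (aromatic, in 6-ring) → match; 5× C (acyclic) → no; 2× O (acyclic) → no.
That gives 5 matching atoms.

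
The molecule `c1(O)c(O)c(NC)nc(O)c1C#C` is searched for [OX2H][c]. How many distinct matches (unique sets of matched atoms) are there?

3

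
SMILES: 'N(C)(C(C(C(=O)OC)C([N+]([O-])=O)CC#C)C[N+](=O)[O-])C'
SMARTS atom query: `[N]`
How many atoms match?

3

Check the 20 heavy atoms by environment: 11× C → no; 4× O → no; 2× N (charge +1) → match; 2× O (charge -1) → no; 1× N → match.
Summing the matching environments: 2 + 1 = 3 matching atoms.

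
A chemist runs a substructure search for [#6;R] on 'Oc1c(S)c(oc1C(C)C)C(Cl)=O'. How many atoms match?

4

The query [#6;R] means: carbon that is part of a ring.
Check the 13 heavy atoms by environment: 1× o (aromatic, in 5-ring) → no; 4× c (aromatic, in 5-ring) → match; 4× C (acyclic) → no; 2× O (acyclic) → no; 1× Cl (acyclic) → no; 1× S (acyclic) → no.
That gives 4 matching atoms.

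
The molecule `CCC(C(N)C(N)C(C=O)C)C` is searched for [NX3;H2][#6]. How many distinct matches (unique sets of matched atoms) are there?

2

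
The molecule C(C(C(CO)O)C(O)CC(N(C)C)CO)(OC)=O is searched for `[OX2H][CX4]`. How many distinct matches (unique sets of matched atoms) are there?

4

[OX2H][CX4] is the SMARTS for an aliphatic alcohol: a hydroxyl oxygen bound to an sp3 (X4) carbon.
The molecule carries 4 separate instances of a hydroxyl group (-OH) meeting every constraint; each maps to a distinct set of atoms, giving 4 matches.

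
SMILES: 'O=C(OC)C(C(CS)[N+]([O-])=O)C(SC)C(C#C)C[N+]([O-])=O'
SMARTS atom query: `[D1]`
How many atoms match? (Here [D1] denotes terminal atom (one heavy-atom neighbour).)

Check the 21 heavy atoms by environment: 3× C (D2) → no; 5× C (D3) → no; 2× N (charge +1, D3) → no; 2× O (charge -1, D1) → match; 3× O (D1) → match; 1× O (D2) → no; 3× C (D1) → match; 1× S (D2) → no; 1× S (D1) → match.
Summing the matching environments: 2 + 3 + 3 + 1 = 9 matching atoms.

9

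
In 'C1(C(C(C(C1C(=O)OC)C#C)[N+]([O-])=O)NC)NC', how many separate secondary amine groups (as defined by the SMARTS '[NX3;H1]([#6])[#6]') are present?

2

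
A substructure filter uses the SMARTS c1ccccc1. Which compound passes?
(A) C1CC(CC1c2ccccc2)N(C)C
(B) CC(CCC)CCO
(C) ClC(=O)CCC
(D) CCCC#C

A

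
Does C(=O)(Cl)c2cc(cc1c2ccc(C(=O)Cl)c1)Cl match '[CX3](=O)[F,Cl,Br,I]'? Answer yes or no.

The pattern [CX3](=O)[F,Cl,Br,I] describes a carbonyl carbon bonded to a halogen — an acyl halide.
The molecule carries an acyl chloride (-C(=O)Cl), whose atoms satisfy every constraint of the query, so the pattern matches.

Yes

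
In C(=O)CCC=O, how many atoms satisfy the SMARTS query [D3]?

0

The query [D3] means: atom with exactly three heavy-atom neighbours.
Check the 6 heavy atoms by environment: 4× C (D2) → no; 2× O (D1) → no.
No environment satisfies the query, so 0 matching atoms.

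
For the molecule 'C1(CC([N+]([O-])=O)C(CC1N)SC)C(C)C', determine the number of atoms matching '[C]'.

10

The query [C] means: uppercase C matches aliphatic (non-aromatic) carbon only.
Check the 15 heavy atoms by environment: 10× C → match; 1× N (charge +1) → no; 1× O (charge -1) → no; 1× O → no; 1× N → no; 1× S → no.
That gives 10 matching atoms.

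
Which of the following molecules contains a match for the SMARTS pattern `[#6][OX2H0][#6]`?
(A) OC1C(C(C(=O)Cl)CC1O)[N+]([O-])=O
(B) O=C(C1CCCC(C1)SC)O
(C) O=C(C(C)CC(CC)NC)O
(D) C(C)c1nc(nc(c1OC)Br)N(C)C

[#6][OX2H0][#6] describes an aliphatic oxygen bridging two carbons with no H on the oxygen (an ether).
(A) has a hydroxyl group (-OH) but the oxygen has H1, not H0 bridging two carbons.
(B) has a carboxylic acid group (-C(=O)OH) but the -OH oxygen has H1; the =O is OX1, not OX2.
(C) has a carboxylic acid group (-C(=O)OH) but the -OH oxygen has H1; the =O is OX1, not OX2.
(D) contains a methoxy ether (-OCH3), which satisfies every atom and bond constraint.
So the answer is (D).

D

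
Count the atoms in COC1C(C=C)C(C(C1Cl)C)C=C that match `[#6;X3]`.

4

The query [#6;X3] means: any carbon (aromatic or not) with three total connections.
Check the 13 heavy atoms by environment: 7× C (X4) → no; 4× C (X3) → match; 1× Cl (X1) → no; 1× O (X2) → no.
That gives 4 matching atoms.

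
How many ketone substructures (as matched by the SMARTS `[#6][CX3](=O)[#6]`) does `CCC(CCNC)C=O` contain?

0

[#6][CX3](=O)[#6] is the SMARTS for a ketone: a carbonyl carbon (no H) flanked by two carbons.
The molecule has an aldehyde (-CHO), but the carbonyl carbon has H1, so it is not flanked by two carbons; nothing else fits, so there are 0 matches.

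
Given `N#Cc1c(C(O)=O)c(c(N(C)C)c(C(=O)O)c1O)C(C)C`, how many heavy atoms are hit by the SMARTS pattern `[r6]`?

6

The query [r6] means: r6 matches atoms in a six-membered ring.
Check the 21 heavy atoms by environment: 6× c (aromatic, in 6-ring) → match; 2× N (acyclic) → no; 8× C (acyclic) → no; 5× O (acyclic) → no.
That gives 6 matching atoms.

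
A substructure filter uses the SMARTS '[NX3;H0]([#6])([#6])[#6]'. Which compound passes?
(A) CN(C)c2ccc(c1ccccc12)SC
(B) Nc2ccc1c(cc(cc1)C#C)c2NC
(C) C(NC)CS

[NX3;H0]([#6])([#6])[#6] describes a trivalent nitrogen with no H, bonded to three carbons (a tertiary amine).
(A) contains a dimethylamino group (-N(CH3)2), which satisfies every atom and bond constraint.
(B) has a primary amino group (-NH2) but the nitrogen has H2, not H0 with three carbons.
(C) has an N-methylamino group (-NHCH3) but the nitrogen still has one H (H1), not H0.
So the answer is (A).

A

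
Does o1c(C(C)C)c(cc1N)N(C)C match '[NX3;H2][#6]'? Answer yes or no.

Yes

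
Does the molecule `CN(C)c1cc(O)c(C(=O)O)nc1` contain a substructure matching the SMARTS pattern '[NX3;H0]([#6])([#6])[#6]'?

The pattern [NX3;H0]([#6])([#6])[#6] describes a trivalent nitrogen with no H, bonded to three carbons — a tertiary amine.
The molecule carries a dimethylamino group (-N(CH3)2), whose atoms satisfy every constraint of the query, so the pattern matches.

Yes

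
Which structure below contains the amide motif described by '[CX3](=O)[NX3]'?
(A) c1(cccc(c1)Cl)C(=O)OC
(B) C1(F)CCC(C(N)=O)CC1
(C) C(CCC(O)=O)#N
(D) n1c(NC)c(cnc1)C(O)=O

B

[CX3](=O)[NX3] describes a carbonyl carbon bonded to a trivalent nitrogen (an amide).
(A) has a methyl-ester group (-C(=O)OCH3) but the carbonyl is bonded to O, not to an NX3 nitrogen.
(B) contains a primary amide (-C(=O)NH2), which satisfies every atom and bond constraint.
(C) has a carboxylic acid group (-C(=O)OH) but the carbonyl is bonded to O, not to an NX3 nitrogen.
(D) has a carboxylic acid group (-C(=O)OH) but the carbonyl is bonded to O, not to an NX3 nitrogen.
So the answer is (B).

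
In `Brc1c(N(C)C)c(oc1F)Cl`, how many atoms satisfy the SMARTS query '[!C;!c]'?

The query [!C;!c] means: neither aliphatic nor aromatic carbon — same as [!#6].
Check the 11 heavy atoms by environment: 1× o (aromatic) → match; 4× c (aromatic) → no; 1× N → match; 2× C → no; 1× Cl → match; 1× F → match; 1× Br → match.
Summing the matching environments: 1 + 1 + 1 + 1 + 1 = 5 matching atoms.

5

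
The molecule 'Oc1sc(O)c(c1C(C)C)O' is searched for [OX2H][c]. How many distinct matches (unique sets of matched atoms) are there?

3

[OX2H][c] is the SMARTS for a phenol: a hydroxyl oxygen attached to an aromatic carbon.
The molecule carries 3 separate instances of a hydroxyl group (-OH) meeting every constraint; each maps to a distinct set of atoms, giving 3 matches.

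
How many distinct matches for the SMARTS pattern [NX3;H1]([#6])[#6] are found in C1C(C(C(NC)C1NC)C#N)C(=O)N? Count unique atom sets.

[NX3;H1]([#6])[#6] is the SMARTS for a secondary amine: a trivalent nitrogen with one H, bonded to two carbons.
The molecule carries 2 separate instances of an N-methylamino group (-NHCH3) meeting every constraint; each maps to a distinct set of atoms, giving 2 matches.

2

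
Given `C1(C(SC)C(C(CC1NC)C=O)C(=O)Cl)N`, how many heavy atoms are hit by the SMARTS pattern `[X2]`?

1

Check the 16 heavy atoms by environment: 8× C (X4) → no; 2× C (X3) → no; 2× O (X1) → no; 1× Cl (X1) → no; 1× S (X2) → match; 2× N (X3) → no.
That gives 1 matching atom.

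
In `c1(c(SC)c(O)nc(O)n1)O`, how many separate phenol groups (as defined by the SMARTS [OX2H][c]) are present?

3

[OX2H][c] is the SMARTS for a phenol: a hydroxyl oxygen attached to an aromatic carbon.
The molecule carries 3 separate instances of a hydroxyl group (-OH) meeting every constraint; each maps to a distinct set of atoms, giving 3 matches.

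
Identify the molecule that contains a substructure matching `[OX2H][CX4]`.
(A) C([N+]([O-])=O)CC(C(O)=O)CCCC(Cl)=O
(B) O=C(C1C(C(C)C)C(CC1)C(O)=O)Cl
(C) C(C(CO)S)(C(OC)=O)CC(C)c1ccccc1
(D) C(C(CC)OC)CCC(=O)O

[OX2H][CX4] describes a hydroxyl oxygen bound to an sp3 (X4) carbon (an aliphatic alcohol).
(A) has a carboxylic acid group (-C(=O)OH) but the -OH is on a CX3 carbonyl carbon, not a CX4 carbon.
(B) has a carboxylic acid group (-C(=O)OH) but the -OH is on a CX3 carbonyl carbon, not a CX4 carbon.
(C) contains a hydroxyl group (-OH), which satisfies every atom and bond constraint.
(D) has a carboxylic acid group (-C(=O)OH) but the -OH is on a CX3 carbonyl carbon, not a CX4 carbon.
So the answer is (C).

C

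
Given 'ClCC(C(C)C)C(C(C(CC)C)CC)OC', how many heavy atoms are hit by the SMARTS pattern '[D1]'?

7

The query [D1] means: atom with exactly one heavy-atom neighbour (degree 1).
Check the 16 heavy atoms by environment: 6× C (D1) → match; 5× C (D3) → no; 3× C (D2) → no; 1× Cl (D1) → match; 1× O (D2) → no.
Summing the matching environments: 6 + 1 = 7 matching atoms.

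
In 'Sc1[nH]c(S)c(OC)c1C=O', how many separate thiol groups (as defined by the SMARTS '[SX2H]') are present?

2

[SX2H] is the SMARTS for a thiol: an aliphatic sulfur with two connections, one being H.
The molecule carries 2 separate instances of a thiol (-SH) meeting every constraint; each maps to a distinct set of atoms, giving 2 matches.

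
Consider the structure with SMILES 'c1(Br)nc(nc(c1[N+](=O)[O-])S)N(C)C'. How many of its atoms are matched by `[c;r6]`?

4

The query [c;r6] means: aromatic carbon that belongs to a six-membered ring.
Check the 14 heavy atoms by environment: 2× n (aromatic, in 6-ring) → no; 4× c (aromatic, in 6-ring) → match; 1× Br (acyclic) → no; 1× S (acyclic) → no; 1× N (charge +1, acyclic) → no; 1× O (charge -1, acyclic) → no; 1× O (acyclic) → no; 1× N (acyclic) → no; 2× C (acyclic) → no.
That gives 4 matching atoms.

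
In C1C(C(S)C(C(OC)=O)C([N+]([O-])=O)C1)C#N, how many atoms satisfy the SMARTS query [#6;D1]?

The query [#6;D1] means: carbon bonded to exactly one heavy atom.
Check the 16 heavy atoms by environment: 5× C (D3) → no; 3× C (D2) → no; 1× N (D1) → no; 1× S (D1) → no; 1× N (charge +1, D3) → no; 1× O (charge -1, D1) → no; 2× O (D1) → no; 1× O (D2) → no; 1× C (D1) → match.
That gives 1 matching atom.

1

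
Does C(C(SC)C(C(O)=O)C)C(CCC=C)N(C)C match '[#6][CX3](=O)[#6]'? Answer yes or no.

No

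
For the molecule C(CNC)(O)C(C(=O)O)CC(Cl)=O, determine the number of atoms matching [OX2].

The query [OX2] means: aliphatic oxygen with two total connections — ether, hydroxyl, or ester single-bond O.
Check the 13 heavy atoms by environment: 5× C (X4) → no; 1× N (X3) → no; 2× O (X2) → match; 2× C (X3) → no; 2× O (X1) → no; 1× Cl (X1) → no.
That gives 2 matching atoms.

2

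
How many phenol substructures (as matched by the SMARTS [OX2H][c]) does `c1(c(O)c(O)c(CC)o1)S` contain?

[OX2H][c] is the SMARTS for a phenol: a hydroxyl oxygen attached to an aromatic carbon.
The molecule carries 2 separate instances of a hydroxyl group (-OH) meeting every constraint; each maps to a distinct set of atoms, giving 2 matches.

2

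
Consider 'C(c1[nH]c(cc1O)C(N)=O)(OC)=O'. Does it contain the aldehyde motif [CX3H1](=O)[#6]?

The pattern [CX3H1](=O)[#6] describes an sp2 carbon with one H, double-bonded to O and single-bonded to carbon — an aldehyde.
The closest candidate here is a methyl-ester group (-C(=O)OCH3), but the carbonyl carbon has H0, not H1. No other fragment satisfies the full query, so there is no match.

No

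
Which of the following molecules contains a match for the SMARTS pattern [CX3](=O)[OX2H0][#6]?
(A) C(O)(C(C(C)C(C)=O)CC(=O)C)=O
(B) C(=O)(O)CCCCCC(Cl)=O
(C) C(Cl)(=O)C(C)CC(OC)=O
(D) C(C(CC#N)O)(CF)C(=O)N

C

[CX3](=O)[OX2H0][#6] describes a carbonyl carbon bonded to an oxygen that is itself bonded to carbon (no H on that O) (an ester).
(A) has a carboxylic acid group (-C(=O)OH) but the singly-bonded O carries H (OX2H1, not H0).
(B) has a carboxylic acid group (-C(=O)OH) but the singly-bonded O carries H (OX2H1, not H0).
(C) contains a methyl-ester group (-C(=O)OCH3), which satisfies every atom and bond constraint.
(D) has a primary amide (-C(=O)NH2) but the carbonyl is bonded to N, not to an O-C linkage.
So the answer is (C).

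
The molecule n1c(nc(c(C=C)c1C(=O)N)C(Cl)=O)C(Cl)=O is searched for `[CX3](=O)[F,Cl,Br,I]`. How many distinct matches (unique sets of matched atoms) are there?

2

[CX3](=O)[F,Cl,Br,I] is the SMARTS for an acyl halide: a carbonyl carbon bonded to a halogen.
The molecule carries 2 separate instances of an acyl chloride (-C(=O)Cl) meeting every constraint; each maps to a distinct set of atoms, giving 2 matches.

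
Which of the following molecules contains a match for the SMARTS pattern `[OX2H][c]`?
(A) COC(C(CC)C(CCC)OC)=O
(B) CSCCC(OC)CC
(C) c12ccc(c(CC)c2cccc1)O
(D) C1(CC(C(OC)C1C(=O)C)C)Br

C

[OX2H][c] describes a hydroxyl oxygen attached to an aromatic carbon (a phenol).
(A) has a methoxy ether (-OCH3) but the oxygen has H0, not H1.
(B) has a methoxy ether (-OCH3) but the oxygen has H0, not H1.
(C) contains a hydroxyl group (-OH), which satisfies every atom and bond constraint.
(D) has a methoxy ether (-OCH3) but the oxygen has H0, not H1.
So the answer is (C).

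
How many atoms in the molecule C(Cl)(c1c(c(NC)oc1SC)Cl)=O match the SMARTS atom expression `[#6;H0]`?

5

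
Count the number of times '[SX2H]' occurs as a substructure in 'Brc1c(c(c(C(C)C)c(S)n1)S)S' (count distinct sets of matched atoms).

3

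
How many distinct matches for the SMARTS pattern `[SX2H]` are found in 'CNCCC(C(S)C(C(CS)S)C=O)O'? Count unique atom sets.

[SX2H] is the SMARTS for a thiol: an aliphatic sulfur with two connections, one being H.
The molecule carries 3 separate instances of a thiol (-SH) meeting every constraint; each maps to a distinct set of atoms, giving 3 matches.

3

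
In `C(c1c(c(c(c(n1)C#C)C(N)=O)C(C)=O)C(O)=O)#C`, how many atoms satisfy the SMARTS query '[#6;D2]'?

The query [#6;D2] means: any carbon bonded to exactly two heavy atoms.
Check the 19 heavy atoms by environment: 1× n (aromatic, D2) → no; 5× c (aromatic, D3) → no; 3× C (D3) → no; 4× O (D1) → no; 1× N (D1) → no; 2× C (D2) → match; 3× C (D1) → no.
That gives 2 matching atoms.

2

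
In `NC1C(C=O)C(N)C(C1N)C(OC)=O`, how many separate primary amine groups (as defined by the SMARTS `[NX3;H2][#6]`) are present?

3

[NX3;H2][#6] is the SMARTS for a primary amine: a trivalent nitrogen with two H attached to carbon.
The molecule carries 3 separate instances of a primary amino group (-NH2) meeting every constraint; each maps to a distinct set of atoms, giving 3 matches.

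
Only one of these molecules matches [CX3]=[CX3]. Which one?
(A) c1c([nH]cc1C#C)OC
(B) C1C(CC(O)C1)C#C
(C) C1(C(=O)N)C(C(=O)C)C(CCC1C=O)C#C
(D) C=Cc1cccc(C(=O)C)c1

[CX3]=[CX3] describes a non-aromatic C=C double bond between two sp2 carbons (an alkene).
(A) has an ethynyl group (-C#CH) but the C-C bond is a triple bond, not a double bond.
(B) has an ethynyl group (-C#CH) but the C-C bond is a triple bond, not a double bond.
(C) has an ethynyl group (-C#CH) but the C-C bond is a triple bond, not a double bond.
(D) contains a vinyl group (-CH=CH2), which satisfies every atom and bond constraint.
So the answer is (D).

D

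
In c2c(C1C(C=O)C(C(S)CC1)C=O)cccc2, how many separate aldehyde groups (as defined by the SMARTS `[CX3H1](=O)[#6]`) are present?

2

[CX3H1](=O)[#6] is the SMARTS for an aldehyde: an sp2 carbon with one H, double-bonded to O and single-bonded to carbon.
The molecule carries 2 separate instances of an aldehyde (-CHO) meeting every constraint; each maps to a distinct set of atoms, giving 2 matches.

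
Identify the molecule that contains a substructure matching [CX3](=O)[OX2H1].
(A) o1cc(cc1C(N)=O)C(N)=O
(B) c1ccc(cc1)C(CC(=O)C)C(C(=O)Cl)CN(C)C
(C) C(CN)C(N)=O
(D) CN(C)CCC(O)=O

[CX3](=O)[OX2H1] describes an sp2 carbon double-bonded to O and single-bonded to an -OH oxygen (a carboxylic acid).
(A) has a primary amide (-C(=O)NH2) but the carbonyl is bonded to N, not to an -OH oxygen.
(B) has an acyl chloride (-C(=O)Cl) but the carbonyl is bonded to Cl, not to an -OH oxygen.
(C) has a primary amide (-C(=O)NH2) but the carbonyl is bonded to N, not to an -OH oxygen.
(D) contains a carboxylic acid group (-C(=O)OH), which satisfies every atom and bond constraint.
So the answer is (D).

D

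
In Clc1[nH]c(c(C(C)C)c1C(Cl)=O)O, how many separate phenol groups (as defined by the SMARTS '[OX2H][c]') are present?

[OX2H][c] is the SMARTS for a phenol: a hydroxyl oxygen attached to an aromatic carbon.
Exactly one fragment in the molecule meets all constraints, giving 1 match.

1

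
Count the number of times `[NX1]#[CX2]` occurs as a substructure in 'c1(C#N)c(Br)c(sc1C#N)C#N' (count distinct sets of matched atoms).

[NX1]#[CX2] is the SMARTS for a nitrile: a nitrogen triple-bonded to a two-connected carbon.
The molecule carries 3 separate instances of a nitrile (-C#N) meeting every constraint; each maps to a distinct set of atoms, giving 3 matches.

3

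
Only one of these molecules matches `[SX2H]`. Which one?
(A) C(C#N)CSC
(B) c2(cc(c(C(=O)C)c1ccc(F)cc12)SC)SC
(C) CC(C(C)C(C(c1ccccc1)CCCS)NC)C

C

[SX2H] describes an aliphatic sulfur with two connections, one being H (a thiol).
(A) has a methylthio ether (-SCH3) but the sulfur has H0 (bonded to two carbons), not H1.
(B) has a methylthio ether (-SCH3) but the sulfur has H0 (bonded to two carbons), not H1.
(C) contains a thiol (-SH), which satisfies every atom and bond constraint.
So the answer is (C).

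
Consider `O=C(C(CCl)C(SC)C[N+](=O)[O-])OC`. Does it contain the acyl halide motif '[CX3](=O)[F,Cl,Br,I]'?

The pattern [CX3](=O)[F,Cl,Br,I] describes a carbonyl carbon bonded to a halogen — an acyl halide.
The closest candidate here is a chloro substituent, but the Cl is not on a carbonyl carbon. No other fragment satisfies the full query, so there is no match.

No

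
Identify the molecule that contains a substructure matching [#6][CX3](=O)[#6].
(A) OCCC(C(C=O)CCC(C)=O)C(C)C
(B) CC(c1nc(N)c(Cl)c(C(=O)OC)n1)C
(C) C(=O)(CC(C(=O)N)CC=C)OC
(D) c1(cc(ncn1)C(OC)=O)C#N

A

[#6][CX3](=O)[#6] describes a carbonyl carbon (no H) flanked by two carbons (a ketone).
(A) contains an acetyl/ketone group (-C(=O)CH3), which satisfies every atom and bond constraint.
(B) has a methyl-ester group (-C(=O)OCH3) but one neighbour of the carbonyl carbon is O, not C.
(C) has a methyl-ester group (-C(=O)OCH3) but one neighbour of the carbonyl carbon is O, not C.
(D) has a methyl-ester group (-C(=O)OCH3) but one neighbour of the carbonyl carbon is O, not C.
So the answer is (A).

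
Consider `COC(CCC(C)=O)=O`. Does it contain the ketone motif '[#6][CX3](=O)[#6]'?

The pattern [#6][CX3](=O)[#6] describes a carbonyl carbon (no H) flanked by two carbons — a ketone.
The molecule carries an acetyl/ketone group (-C(=O)CH3), whose atoms satisfy every constraint of the query, so the pattern matches.

Yes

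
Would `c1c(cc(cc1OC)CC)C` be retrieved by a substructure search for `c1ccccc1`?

Yes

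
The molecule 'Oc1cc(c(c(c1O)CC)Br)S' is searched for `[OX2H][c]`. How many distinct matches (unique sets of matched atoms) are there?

2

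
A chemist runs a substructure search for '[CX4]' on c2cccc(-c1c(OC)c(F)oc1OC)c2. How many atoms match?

2

Check the 16 heavy atoms by environment: 1× o (aromatic, X2) → no; 10× c (aromatic, X3) → no; 2× O (X2) → no; 2× C (X4) → match; 1× F (X1) → no.
That gives 2 matching atoms.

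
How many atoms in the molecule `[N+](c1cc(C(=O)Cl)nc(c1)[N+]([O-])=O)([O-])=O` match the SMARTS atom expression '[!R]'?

Check the 15 heavy atoms by environment: 1× n (aromatic, in 6-ring) → no; 5× c (aromatic, in 6-ring) → no; 2× N (charge +1, acyclic) → match; 2× O (charge -1, acyclic) → match; 3× O (acyclic) → match; 1× C (acyclic) → match; 1× Cl (acyclic) → match.
Summing the matching environments: 2 + 2 + 3 + 1 + 1 = 9 matching atoms.

9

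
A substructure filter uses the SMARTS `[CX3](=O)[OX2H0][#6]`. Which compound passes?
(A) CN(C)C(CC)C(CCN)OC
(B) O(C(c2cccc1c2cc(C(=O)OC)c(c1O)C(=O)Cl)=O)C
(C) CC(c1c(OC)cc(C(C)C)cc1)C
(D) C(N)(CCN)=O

B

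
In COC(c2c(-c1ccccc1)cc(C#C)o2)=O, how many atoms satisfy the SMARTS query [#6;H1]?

Check the 17 heavy atoms by environment: 1× o (aromatic, H0) → no; 4× c (aromatic, H0) → no; 6× c (aromatic, H1) → match; 2× C (H0) → no; 2× O (H0) → no; 1× C (H3) → no; 1× C (H1) → match.
Summing the matching environments: 6 + 1 = 7 matching atoms.

7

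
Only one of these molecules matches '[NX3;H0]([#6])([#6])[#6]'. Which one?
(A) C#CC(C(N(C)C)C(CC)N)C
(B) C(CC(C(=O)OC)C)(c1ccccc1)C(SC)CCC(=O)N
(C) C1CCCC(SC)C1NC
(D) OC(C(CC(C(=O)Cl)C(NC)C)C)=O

[NX3;H0]([#6])([#6])[#6] describes a trivalent nitrogen with no H, bonded to three carbons (a tertiary amine).
(A) contains a dimethylamino group (-N(CH3)2), which satisfies every atom and bond constraint.
(B) has a primary amide (-C(=O)NH2) but the amide nitrogen has H2 and only one carbon neighbour.
(C) has an N-methylamino group (-NHCH3) but the nitrogen still has one H (H1), not H0.
(D) has an N-methylamino group (-NHCH3) but the nitrogen still has one H (H1), not H0.
So the answer is (A).

A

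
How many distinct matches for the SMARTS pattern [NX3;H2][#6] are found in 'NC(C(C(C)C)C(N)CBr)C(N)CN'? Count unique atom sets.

[NX3;H2][#6] is the SMARTS for a primary amine: a trivalent nitrogen with two H attached to carbon.
The molecule carries 4 separate instances of a primary amino group (-NH2) meeting every constraint; each maps to a distinct set of atoms, giving 4 matches.

4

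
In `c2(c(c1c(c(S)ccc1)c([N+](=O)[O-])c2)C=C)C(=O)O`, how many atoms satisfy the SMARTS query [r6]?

The query [r6] means: r6 matches atoms in a six-membered ring.
Check the 19 heavy atoms by environment: 10× c (aromatic, in 6-ring) → match; 1× N (charge +1, acyclic) → no; 1× O (charge -1, acyclic) → no; 3× O (acyclic) → no; 3× C (acyclic) → no; 1× S (acyclic) → no.
That gives 10 matching atoms.

10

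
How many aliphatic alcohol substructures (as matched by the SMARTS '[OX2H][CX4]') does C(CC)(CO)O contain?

2

[OX2H][CX4] is the SMARTS for an aliphatic alcohol: a hydroxyl oxygen bound to an sp3 (X4) carbon.
The molecule carries 2 separate instances of a hydroxyl group (-OH) meeting every constraint; each maps to a distinct set of atoms, giving 2 matches.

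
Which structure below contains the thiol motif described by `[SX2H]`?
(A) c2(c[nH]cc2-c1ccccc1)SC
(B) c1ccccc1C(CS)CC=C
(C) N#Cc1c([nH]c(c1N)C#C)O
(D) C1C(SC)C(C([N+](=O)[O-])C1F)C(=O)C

B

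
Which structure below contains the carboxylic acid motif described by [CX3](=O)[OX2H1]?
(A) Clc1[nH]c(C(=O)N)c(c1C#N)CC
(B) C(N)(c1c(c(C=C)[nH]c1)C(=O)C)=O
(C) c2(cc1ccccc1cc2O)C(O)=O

[CX3](=O)[OX2H1] describes an sp2 carbon double-bonded to O and single-bonded to an -OH oxygen (a carboxylic acid).
(A) has a primary amide (-C(=O)NH2) but the carbonyl is bonded to N, not to an -OH oxygen.
(B) has a primary amide (-C(=O)NH2) but the carbonyl is bonded to N, not to an -OH oxygen.
(C) contains a carboxylic acid group (-C(=O)OH), which satisfies every atom and bond constraint.
So the answer is (C).

C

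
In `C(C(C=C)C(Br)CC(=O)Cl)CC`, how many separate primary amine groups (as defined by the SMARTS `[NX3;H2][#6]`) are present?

[NX3;H2][#6] is the SMARTS for a primary amine: a trivalent nitrogen with two H attached to carbon.
No fragment in the molecule satisfies every constraint, giving 0 matches.

0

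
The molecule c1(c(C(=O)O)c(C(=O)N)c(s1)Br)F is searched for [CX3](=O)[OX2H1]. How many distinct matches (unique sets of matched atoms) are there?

[CX3](=O)[OX2H1] is the SMARTS for a carboxylic acid: an sp2 carbon double-bonded to O and single-bonded to an -OH oxygen.
Exactly one fragment in the molecule meets all constraints, giving 1 match.

1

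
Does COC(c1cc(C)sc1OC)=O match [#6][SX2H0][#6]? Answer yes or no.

The pattern [#6][SX2H0][#6] describes an aliphatic sulfur bridging two carbons with no H on the sulfur — a thioether.
The closest candidate here is a methoxy ether (-OCH3), but the bridging atom is O, not S. No other fragment satisfies the full query, so there is no match.

No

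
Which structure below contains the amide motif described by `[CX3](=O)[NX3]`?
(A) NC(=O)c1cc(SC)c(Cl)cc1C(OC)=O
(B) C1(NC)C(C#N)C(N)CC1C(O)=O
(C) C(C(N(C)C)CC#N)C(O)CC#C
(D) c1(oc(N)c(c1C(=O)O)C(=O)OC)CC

[CX3](=O)[NX3] describes a carbonyl carbon bonded to a trivalent nitrogen (an amide).
(A) contains a primary amide (-C(=O)NH2), which satisfies every atom and bond constraint.
(B) has a primary amino group (-NH2) but the -NH2 is not attached to a carbonyl carbon.
(C) has a nitrile (-C#N) but the nitrile N is NX1 (triple-bonded), not NX3.
(D) has a carboxylic acid group (-C(=O)OH) but the carbonyl is bonded to O, not to an NX3 nitrogen.
So the answer is (A).

A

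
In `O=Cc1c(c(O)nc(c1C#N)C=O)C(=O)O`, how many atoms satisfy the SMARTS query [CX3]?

3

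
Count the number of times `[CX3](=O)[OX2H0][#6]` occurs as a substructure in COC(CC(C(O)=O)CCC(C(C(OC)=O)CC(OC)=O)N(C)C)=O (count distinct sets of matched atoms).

3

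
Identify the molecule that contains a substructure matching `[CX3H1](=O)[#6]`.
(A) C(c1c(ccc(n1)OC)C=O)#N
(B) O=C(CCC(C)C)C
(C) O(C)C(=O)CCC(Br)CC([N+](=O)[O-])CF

[CX3H1](=O)[#6] describes an sp2 carbon with one H, double-bonded to O and single-bonded to carbon (an aldehyde).
(A) contains an aldehyde (-CHO), which satisfies every atom and bond constraint.
(B) has an acetyl/ketone group (-C(=O)CH3) but the carbonyl carbon has H0 (two carbon neighbours), not H1.
(C) has a methyl-ester group (-C(=O)OCH3) but the carbonyl carbon has H0, not H1.
So the answer is (A).

A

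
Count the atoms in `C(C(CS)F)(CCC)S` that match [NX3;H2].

The query [NX3;H2] means: aliphatic N with 3 total connections, two of them H — an -NH2 nitrogen (amine or amide).
Check the 9 heavy atoms by environment: 3× C (H2, X4) → no; 2× C (H1, X4) → no; 1× C (H3, X4) → no; 2× S (H1, X2) → no; 1× F (H0, X1) → no.
No environment satisfies the query, so 0 matching atoms.

0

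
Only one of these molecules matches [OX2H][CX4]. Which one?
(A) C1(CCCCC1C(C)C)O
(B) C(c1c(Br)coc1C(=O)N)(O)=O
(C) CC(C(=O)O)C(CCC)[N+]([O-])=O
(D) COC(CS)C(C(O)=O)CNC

A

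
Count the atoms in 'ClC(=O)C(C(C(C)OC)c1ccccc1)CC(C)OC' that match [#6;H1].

9

The query [#6;H1] means: any carbon bearing exactly one hydrogen.
Check the 20 heavy atoms by environment: 4× C (H3) → no; 4× C (H1) → match; 1× C (H2) → no; 1× C (H0) → no; 3× O (H0) → no; 1× Cl (H0) → no; 1× c (aromatic, H0) → no; 5× c (aromatic, H1) → match.
Summing the matching environments: 4 + 5 = 9 matching atoms.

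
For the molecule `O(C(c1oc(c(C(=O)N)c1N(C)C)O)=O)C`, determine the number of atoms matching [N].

The query [N] means: uppercase N matches aliphatic (non-aromatic) nitrogen only.
Check the 16 heavy atoms by environment: 1× o (aromatic) → no; 4× c (aromatic) → no; 2× N → match; 5× C → no; 4× O → no.
That gives 2 matching atoms.

2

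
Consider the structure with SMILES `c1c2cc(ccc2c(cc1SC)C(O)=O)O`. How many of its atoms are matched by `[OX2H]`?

The query [OX2H] means: aliphatic oxygen with two connections, one of which is H — an -OH oxygen.
Check the 16 heavy atoms by environment: 5× c (aromatic, H0, X3) → no; 5× c (aromatic, H1, X3) → no; 1× C (H0, X3) → no; 1× O (H0, X1) → no; 2× O (H1, X2) → match; 1× S (H0, X2) → no; 1× C (H3, X4) → no.
That gives 2 matching atoms.

2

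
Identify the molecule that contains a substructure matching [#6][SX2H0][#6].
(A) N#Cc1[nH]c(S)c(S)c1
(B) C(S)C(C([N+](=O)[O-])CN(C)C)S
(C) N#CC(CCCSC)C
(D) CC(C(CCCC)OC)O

[#6][SX2H0][#6] describes an aliphatic sulfur bridging two carbons with no H on the sulfur (a thioether).
(A) has a thiol (-SH) but the sulfur has H1, not H0 bridging two carbons.
(B) has a thiol (-SH) but the sulfur has H1, not H0 bridging two carbons.
(C) contains a methylthio ether (-SCH3), which satisfies every atom and bond constraint.
(D) has a methoxy ether (-OCH3) but the bridging atom is O, not S.
So the answer is (C).

C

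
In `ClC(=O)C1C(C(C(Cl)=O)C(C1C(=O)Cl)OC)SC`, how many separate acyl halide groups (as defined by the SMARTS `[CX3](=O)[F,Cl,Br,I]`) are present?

[CX3](=O)[F,Cl,Br,I] is the SMARTS for an acyl halide: a carbonyl carbon bonded to a halogen.
The molecule carries 3 separate instances of an acyl chloride (-C(=O)Cl) meeting every constraint; each maps to a distinct set of atoms, giving 3 matches.

3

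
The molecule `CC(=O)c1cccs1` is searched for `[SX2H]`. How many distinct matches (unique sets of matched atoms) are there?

[SX2H] is the SMARTS for a thiol: an aliphatic sulfur with two connections, one being H.
No fragment in the molecule satisfies every constraint, giving 0 matches.

0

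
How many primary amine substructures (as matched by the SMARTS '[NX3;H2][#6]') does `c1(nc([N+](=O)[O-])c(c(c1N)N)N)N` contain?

4

[NX3;H2][#6] is the SMARTS for a primary amine: a trivalent nitrogen with two H attached to carbon.
The molecule carries 4 separate instances of a primary amino group (-NH2) meeting every constraint; each maps to a distinct set of atoms, giving 4 matches.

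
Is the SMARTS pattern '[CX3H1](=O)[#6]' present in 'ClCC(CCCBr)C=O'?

The pattern [CX3H1](=O)[#6] describes an sp2 carbon with one H, double-bonded to O and single-bonded to carbon — an aldehyde.
The molecule carries an aldehyde (-CHO), whose atoms satisfy every constraint of the query, so the pattern matches.

Yes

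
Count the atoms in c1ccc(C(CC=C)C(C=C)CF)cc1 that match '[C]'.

The query [C] means: uppercase C matches aliphatic (non-aromatic) carbon only.
Check the 15 heavy atoms by environment: 8× C → match; 6× c (aromatic) → no; 1× F → no.
That gives 8 matching atoms.

8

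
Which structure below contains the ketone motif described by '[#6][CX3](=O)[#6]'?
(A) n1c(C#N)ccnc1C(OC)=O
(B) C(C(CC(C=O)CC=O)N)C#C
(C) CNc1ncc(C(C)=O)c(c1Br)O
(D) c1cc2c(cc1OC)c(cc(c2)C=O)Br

[#6][CX3](=O)[#6] describes a carbonyl carbon (no H) flanked by two carbons (a ketone).
(A) has a methyl-ester group (-C(=O)OCH3) but one neighbour of the carbonyl carbon is O, not C.
(B) has an aldehyde (-CHO) but the carbonyl carbon has H1, so it is not flanked by two carbons.
(C) contains an acetyl/ketone group (-C(=O)CH3), which satisfies every atom and bond constraint.
(D) has an aldehyde (-CHO) but the carbonyl carbon has H1, so it is not flanked by two carbons.
So the answer is (C).

C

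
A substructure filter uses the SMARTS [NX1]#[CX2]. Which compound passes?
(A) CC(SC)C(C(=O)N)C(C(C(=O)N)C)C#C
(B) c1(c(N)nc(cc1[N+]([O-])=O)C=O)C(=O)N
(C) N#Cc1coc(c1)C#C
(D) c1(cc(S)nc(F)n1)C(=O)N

[NX1]#[CX2] describes a nitrogen triple-bonded to a two-connected carbon (a nitrile).
(A) has a primary amide (-C(=O)NH2) but the nitrogen is NX3, not NX1.
(B) has a nitro group (-[N+](=O)[O-]) but there is no C#N triple bond.
(C) contains a nitrile (-C#N), which satisfies every atom and bond constraint.
(D) has a primary amide (-C(=O)NH2) but the nitrogen is NX3, not NX1.
So the answer is (C).

C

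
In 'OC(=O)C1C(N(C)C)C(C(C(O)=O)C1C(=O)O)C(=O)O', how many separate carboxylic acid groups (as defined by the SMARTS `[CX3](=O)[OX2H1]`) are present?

4

[CX3](=O)[OX2H1] is the SMARTS for a carboxylic acid: an sp2 carbon double-bonded to O and single-bonded to an -OH oxygen.
The molecule carries 4 separate instances of a carboxylic acid group (-C(=O)OH) meeting every constraint; each maps to a distinct set of atoms, giving 4 matches.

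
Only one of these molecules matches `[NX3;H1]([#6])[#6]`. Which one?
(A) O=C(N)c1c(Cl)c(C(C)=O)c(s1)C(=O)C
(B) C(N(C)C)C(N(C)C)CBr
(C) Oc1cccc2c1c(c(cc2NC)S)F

C

[NX3;H1]([#6])[#6] describes a trivalent nitrogen with one H, bonded to two carbons (a secondary amine).
(A) has a primary amide (-C(=O)NH2) but the -C(=O)NH2 nitrogen has H2, not H1.
(B) has a dimethylamino group (-N(CH3)2) but the nitrogen has H0, not H1.
(C) contains an N-methylamino group (-NHCH3), which satisfies every atom and bond constraint.
So the answer is (C).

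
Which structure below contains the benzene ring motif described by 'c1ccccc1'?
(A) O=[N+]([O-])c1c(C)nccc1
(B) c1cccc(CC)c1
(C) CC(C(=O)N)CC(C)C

B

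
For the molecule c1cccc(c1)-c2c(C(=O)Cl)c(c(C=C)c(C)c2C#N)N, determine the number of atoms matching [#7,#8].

3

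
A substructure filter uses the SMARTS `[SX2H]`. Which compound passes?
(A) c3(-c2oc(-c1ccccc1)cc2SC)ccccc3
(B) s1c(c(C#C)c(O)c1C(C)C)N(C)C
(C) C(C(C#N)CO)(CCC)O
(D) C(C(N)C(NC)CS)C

D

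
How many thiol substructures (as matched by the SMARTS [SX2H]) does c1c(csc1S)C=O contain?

1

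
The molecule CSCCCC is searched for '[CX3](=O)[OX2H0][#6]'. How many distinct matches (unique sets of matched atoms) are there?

[CX3](=O)[OX2H0][#6] is the SMARTS for an ester: a carbonyl carbon bonded to an oxygen that is itself bonded to carbon (no H on that O).
No fragment in the molecule satisfies every constraint, giving 0 matches.

0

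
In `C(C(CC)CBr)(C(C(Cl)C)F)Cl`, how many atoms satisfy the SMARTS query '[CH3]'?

2

Check the 12 heavy atoms by environment: 2× C (H3) → match; 4× C (H1) → no; 2× C (H2) → no; 2× Cl (H0) → no; 1× Br (H0) → no; 1× F (H0) → no.
That gives 2 matching atoms.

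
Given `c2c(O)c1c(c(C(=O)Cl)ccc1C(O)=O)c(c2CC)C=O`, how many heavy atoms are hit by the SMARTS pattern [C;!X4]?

3

The query [C;!X4] means: aliphatic carbon that does not have four total connections.
Check the 21 heavy atoms by environment: 10× c (aromatic, X3) → no; 3× C (X3) → match; 3× O (X1) → no; 2× O (X2) → no; 1× Cl (X1) → no; 2× C (X4) → no.
That gives 3 matching atoms.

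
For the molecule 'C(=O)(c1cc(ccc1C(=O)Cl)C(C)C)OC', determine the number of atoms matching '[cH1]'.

3

The query [cH1] means: aromatic carbon bearing exactly one hydrogen.
Check the 16 heavy atoms by environment: 3× c (aromatic, H0) → no; 3× c (aromatic, H1) → match; 2× C (H0) → no; 3× O (H0) → no; 1× Cl (H0) → no; 3× C (H3) → no; 1× C (H1) → no.
That gives 3 matching atoms.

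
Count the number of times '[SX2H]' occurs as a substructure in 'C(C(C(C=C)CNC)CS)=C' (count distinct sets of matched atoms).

1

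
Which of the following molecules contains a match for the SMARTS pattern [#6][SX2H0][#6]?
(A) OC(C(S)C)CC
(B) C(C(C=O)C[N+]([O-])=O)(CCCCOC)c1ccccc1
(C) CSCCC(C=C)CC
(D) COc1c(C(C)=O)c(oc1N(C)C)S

C

[#6][SX2H0][#6] describes an aliphatic sulfur bridging two carbons with no H on the sulfur (a thioether).
(A) has a thiol (-SH) but the sulfur has H1, not H0 bridging two carbons.
(B) has a methoxy ether (-OCH3) but the bridging atom is O, not S.
(C) contains a methylthio ether (-SCH3), which satisfies every atom and bond constraint.
(D) has a thiol (-SH) but the sulfur has H1, not H0 bridging two carbons.
So the answer is (C).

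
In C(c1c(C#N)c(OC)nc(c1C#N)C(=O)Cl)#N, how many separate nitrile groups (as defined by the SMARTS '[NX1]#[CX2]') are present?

[NX1]#[CX2] is the SMARTS for a nitrile: a nitrogen triple-bonded to a two-connected carbon.
The molecule carries 3 separate instances of a nitrile (-C#N) meeting every constraint; each maps to a distinct set of atoms, giving 3 matches.

3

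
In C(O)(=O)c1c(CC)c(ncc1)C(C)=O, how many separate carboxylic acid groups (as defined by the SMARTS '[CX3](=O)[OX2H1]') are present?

1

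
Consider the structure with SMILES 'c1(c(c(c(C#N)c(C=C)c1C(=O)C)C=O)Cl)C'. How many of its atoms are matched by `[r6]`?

6

The query [r6] means: r6 matches atoms in a six-membered ring.
Check the 17 heavy atoms by environment: 6× c (aromatic, in 6-ring) → match; 7× C (acyclic) → no; 1× N (acyclic) → no; 2× O (acyclic) → no; 1× Cl (acyclic) → no.
That gives 6 matching atoms.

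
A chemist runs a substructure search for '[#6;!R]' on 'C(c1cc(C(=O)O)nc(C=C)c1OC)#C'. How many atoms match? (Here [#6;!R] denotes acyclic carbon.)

The query [#6;!R] means: carbon not in any ring.
Check the 15 heavy atoms by environment: 1× n (aromatic, in 6-ring) → no; 5× c (aromatic, in 6-ring) → no; 6× C (acyclic) → match; 3× O (acyclic) → no.
That gives 6 matching atoms.

6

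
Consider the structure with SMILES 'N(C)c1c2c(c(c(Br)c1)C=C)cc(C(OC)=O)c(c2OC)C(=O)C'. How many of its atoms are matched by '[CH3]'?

The query [CH3] means: aliphatic carbon with exactly three hydrogens.
Check the 24 heavy atoms by environment: 8× c (aromatic, H0) → no; 2× c (aromatic, H1) → no; 2× C (H0) → no; 4× O (H0) → no; 4× C (H3) → match; 1× Br (H0) → no; 1× C (H1) → no; 1× C (H2) → no; 1× N (H1) → no.
That gives 4 matching atoms.

4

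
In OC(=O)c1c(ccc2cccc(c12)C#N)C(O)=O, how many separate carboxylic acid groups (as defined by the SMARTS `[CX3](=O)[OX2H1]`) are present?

2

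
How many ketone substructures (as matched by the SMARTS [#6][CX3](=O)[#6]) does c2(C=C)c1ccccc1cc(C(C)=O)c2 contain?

1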